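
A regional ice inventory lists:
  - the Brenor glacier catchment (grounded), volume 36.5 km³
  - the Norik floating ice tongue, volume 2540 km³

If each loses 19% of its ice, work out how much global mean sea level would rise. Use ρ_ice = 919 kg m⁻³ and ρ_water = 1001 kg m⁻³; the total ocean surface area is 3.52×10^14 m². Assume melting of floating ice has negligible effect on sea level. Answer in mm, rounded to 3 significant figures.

≈ 0.0181 mm

Brenor: 0.19 × 36.5 km³ × (919/1001) = 6.367 km³ of water.
The Norik floating ice tongue is floating and already displaces its own weight of water, so its melt adds essentially nothing to sea level.
Total added water ≈ 6.367×10^9 m³ over 3.52×10^14 m² → Δh = 1.81×10^-5 m = 0.0181 mm.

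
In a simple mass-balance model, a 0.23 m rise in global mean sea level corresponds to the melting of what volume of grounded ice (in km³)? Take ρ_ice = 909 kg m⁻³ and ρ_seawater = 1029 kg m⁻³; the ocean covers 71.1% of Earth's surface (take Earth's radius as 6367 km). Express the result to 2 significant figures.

≈ 9.4×10^4 km³

Required water volume = Δh × A = 0.23 m × 3.62×10^14 m² = 8.331×10^13 m³ = 8.331×10^4 km³.
Ice volume = water volume × ρ_w/ρ_ice = 8.331×10^4 × 1029/909 = 9.4×10^4 km³.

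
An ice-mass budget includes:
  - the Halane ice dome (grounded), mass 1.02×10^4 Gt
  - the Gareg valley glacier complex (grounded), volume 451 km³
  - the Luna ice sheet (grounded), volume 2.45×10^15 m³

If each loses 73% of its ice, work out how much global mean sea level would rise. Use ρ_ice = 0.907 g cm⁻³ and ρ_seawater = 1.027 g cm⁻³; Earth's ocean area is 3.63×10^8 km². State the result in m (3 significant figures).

Halane: 0.73 × 1.02×10^4 Gt = 7.446×10^15 kg; dividing by ρ_w = 1.027 g cm⁻³ = 1027 kg m⁻³ gives 7.250×10^12 m³ of water.
Gareg: 0.73 × 451 km³ × (907/1027) = 290.8 km³ of water.
Luna: 0.73 × 2.45×10^15 m³ × (907/1027) = 1.580×10^15 m³ of water.
Total added water ≈ 1.587×10^15 m³ over 3.63×10^14 m² → Δh = 4.37 m.

≈ 4.37 m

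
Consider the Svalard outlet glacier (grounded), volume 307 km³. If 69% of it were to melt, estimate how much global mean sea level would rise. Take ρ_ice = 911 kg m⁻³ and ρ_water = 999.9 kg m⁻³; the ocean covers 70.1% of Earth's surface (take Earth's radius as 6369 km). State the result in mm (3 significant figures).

≈ 0.540 mm

Svalard: 0.69 × 307 km³ × (911/999.9) = 193.0 km³ of water.
Spread over 3.57×10^14 m² of ocean, Δh = 1.930×10^11 / 3.57×10^14 = 5.40×10^-4 m = 0.540 mm.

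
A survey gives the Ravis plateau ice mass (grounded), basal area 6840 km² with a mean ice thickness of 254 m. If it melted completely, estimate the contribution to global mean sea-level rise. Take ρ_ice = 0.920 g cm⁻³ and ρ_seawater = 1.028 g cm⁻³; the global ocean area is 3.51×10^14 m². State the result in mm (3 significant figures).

Ravis: ice volume = 6840 km² × 254 m = 1737 km³; 1737 × (920/1028) = 1555 km³ of water.
Spread over 3.51×10^14 m² of ocean, Δh = 1.555×10^12 / 3.51×10^14 = 4.43×10^-3 m = 4.43 mm.

≈ 4.43 mm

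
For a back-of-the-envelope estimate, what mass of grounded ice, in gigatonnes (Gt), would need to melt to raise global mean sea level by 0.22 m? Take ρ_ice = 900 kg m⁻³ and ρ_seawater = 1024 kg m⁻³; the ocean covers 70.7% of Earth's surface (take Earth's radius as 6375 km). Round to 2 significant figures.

Required water volume = Δh × A = 0.22 m × 3.61×10^14 m² = 7.944×10^13 m³.
ρ_w = 1024 kg m⁻³, so the mass of water = 7.944×10^13 m³ × 1024 kg m⁻³ = 8.134×10^16 kg = 8.1×10^4 Gt (and the same mass of ice, by conservation).

≈ 8.1×10^4 Gt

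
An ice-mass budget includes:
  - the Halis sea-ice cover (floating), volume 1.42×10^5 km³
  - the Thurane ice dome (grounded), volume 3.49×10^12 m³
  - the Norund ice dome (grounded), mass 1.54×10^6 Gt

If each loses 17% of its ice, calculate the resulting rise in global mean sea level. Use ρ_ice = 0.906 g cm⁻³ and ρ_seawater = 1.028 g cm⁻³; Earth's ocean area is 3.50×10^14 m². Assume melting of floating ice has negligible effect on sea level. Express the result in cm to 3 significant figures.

The Halis sea-ice cover is floating and already displaces its own weight of water, so its melt adds essentially nothing to sea level.
Thurane: 0.17 × 3.49×10^12 m³ × (906/1028) = 5.229×10^11 m³ of water.
Norund: 0.17 × 1.54×10^6 Gt = 2.618×10^17 kg; dividing by ρ_w = 1.028 g cm⁻³ = 1028 kg m⁻³ gives 2.547×10^14 m³ of water.
Total added water ≈ 2.552×10^14 m³ over 3.50×10^14 m² → Δh = 0.729 m = 72.9 cm.

≈ 72.9 cm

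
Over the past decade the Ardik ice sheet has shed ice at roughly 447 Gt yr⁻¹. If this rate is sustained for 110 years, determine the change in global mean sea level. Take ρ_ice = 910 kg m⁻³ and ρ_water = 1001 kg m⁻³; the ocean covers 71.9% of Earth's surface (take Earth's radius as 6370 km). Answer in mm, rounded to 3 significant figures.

≈ 134 mm

Total mass lost = 447 Gt/yr × 110 yr = 4.917×10^4 Gt = 4.917×10^16 kg.
ρ_w = 1001 kg m⁻³, so water volume = 4.917×10^16 / 1001 = 4.912×10^13 m³.
Δh = 4.912×10^13 / 3.67×10^14 = 0.134 m = 134 mm.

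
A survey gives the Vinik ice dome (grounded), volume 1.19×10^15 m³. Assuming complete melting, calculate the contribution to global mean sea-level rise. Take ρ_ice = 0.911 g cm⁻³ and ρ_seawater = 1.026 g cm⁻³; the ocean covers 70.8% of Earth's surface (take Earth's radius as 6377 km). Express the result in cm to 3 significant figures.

≈ 292 cm

Vinik: 1.19×10^15 m³ × (911/1026) = 1.057×10^15 m³ of water.
Spread over 3.62×10^14 m² of ocean, Δh = 1.057×10^15 / 3.62×10^14 = 2.92 m = 292 cm.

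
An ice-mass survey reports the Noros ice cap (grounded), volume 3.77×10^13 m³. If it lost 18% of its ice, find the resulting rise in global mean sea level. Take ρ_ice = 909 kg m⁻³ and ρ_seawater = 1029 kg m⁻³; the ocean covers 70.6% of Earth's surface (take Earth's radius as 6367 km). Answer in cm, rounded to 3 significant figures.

≈ 1.67 cm

Noros: 0.18 × 3.77×10^13 m³ × (909/1029) = 5.995×10^12 m³ of water.
Spread over 3.60×10^14 m² of ocean, Δh = 5.995×10^12 / 3.60×10^14 = 0.0167 m = 1.67 cm.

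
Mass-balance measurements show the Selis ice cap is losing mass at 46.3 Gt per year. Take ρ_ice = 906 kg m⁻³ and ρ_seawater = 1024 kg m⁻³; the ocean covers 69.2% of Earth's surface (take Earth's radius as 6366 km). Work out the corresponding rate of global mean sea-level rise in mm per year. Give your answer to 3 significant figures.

≈ 0.128 mm/yr

ρ_w = 1024 kg m⁻³. Annual water volume added = 46.3 Gt / ρ_w = 4.630×10^13 kg / 1024 kg m⁻³ = 4.521×10^10 m³.
Δh per year = 4.521×10^10 / 3.52×10^14 = 1.28×10^-4 m = 0.128 mm.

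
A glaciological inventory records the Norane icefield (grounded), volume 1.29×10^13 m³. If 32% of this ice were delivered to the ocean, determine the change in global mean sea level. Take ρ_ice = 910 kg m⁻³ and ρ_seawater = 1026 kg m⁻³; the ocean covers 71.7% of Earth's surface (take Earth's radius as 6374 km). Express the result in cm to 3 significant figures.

Norane: 0.32 × 1.29×10^13 m³ × (910/1026) = 3.661×10^12 m³ of water.
Spread over 3.66×10^14 m² of ocean, Δh = 3.661×10^12 / 3.66×10^14 = 0.0100 m = 1.00 cm.

≈ 1.00 cm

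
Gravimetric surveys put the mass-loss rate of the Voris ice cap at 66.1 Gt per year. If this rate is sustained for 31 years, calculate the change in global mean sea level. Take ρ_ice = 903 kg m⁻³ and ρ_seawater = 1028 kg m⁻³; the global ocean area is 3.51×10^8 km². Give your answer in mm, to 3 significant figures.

≈ 5.68 mm

Total mass lost = 66.1 Gt/yr × 31 yr = 2049 Gt = 2.049×10^15 kg.
ρ_w = 1028 kg m⁻³, so water volume = 2.049×10^15 / 1028 = 1.993×10^12 m³.
Δh = 1.993×10^12 / 3.51×10^14 = 5.68×10^-3 m = 5.68 mm.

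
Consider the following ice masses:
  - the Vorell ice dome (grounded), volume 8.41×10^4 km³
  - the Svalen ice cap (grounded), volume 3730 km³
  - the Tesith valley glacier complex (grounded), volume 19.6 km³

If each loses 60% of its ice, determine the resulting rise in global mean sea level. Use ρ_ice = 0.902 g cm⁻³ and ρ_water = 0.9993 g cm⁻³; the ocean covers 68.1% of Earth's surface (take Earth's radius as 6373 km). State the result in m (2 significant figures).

Vorell: 0.6 × 8.41×10^4 km³ × (902/999.3) = 4.555×10^4 km³ of water.
Svalen: 0.6 × 3730 km³ × (902/999.3) = 2020 km³ of water.
Tesith: 0.6 × 19.6 km³ × (902/999.3) = 10.61 km³ of water.
Total added water ≈ 4.758×10^13 m³ over 3.48×10^14 m² → Δh = 0.137 m.

≈ 0.14 m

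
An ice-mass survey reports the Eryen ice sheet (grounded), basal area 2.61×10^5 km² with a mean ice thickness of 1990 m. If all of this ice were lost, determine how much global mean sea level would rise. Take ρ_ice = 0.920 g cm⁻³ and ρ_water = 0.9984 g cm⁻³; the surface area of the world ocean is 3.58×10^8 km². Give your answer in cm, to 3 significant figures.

≈ 134 cm

Eryen: ice volume = 2.61×10^5 km² × 1990 m = 5.194×10^5 km³; 5.194×10^5 × (920/998.4) = 4.786×10^5 km³ of water.
Spread over 3.58×10^14 m² of ocean, Δh = 4.786×10^14 / 3.58×10^14 = 1.34 m = 134 cm.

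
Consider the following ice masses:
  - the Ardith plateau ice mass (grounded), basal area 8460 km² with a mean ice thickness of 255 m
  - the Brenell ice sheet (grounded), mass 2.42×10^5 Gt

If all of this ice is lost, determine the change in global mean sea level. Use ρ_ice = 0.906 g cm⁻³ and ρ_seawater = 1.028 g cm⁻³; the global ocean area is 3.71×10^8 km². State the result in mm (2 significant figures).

Ardith: ice volume = 8460 km² × 255 m = 2157 km³; 2157 × (906/1028) = 1901 km³ of water.
Brenell: 2.42×10^5 Gt = 2.420×10^17 kg; dividing by ρ_w = 1.028 g cm⁻³ = 1028 kg m⁻³ gives 2.354×10^14 m³ of water.
Total added water ≈ 2.373×10^14 m³ over 3.71×10^14 m² → Δh = 0.640 m = 640 mm.

≈ 640 mm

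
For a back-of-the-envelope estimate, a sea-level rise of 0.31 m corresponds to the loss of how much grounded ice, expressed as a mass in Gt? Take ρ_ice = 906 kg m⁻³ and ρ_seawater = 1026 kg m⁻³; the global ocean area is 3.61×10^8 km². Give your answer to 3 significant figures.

Required water volume = Δh × A = 0.31 m × 3.61×10^14 m² = 1.119×10^14 m³.
ρ_w = 1026 kg m⁻³, so the mass of water = 1.119×10^14 m³ × 1026 kg m⁻³ = 1.148×10^17 kg = 1.15×10^5 Gt (and the same mass of ice, by conservation).

≈ 1.15×10^5 Gt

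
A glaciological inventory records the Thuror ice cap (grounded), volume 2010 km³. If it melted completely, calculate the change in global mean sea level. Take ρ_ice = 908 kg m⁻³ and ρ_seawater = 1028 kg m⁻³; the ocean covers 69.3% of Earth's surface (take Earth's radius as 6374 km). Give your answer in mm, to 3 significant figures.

≈ 5.02 mm

Thuror: 2010 km³ × (908/1028) = 1775 km³ of water.
Spread over 3.54×10^14 m² of ocean, Δh = 1.775×10^12 / 3.54×10^14 = 5.02×10^-3 m = 5.02 mm.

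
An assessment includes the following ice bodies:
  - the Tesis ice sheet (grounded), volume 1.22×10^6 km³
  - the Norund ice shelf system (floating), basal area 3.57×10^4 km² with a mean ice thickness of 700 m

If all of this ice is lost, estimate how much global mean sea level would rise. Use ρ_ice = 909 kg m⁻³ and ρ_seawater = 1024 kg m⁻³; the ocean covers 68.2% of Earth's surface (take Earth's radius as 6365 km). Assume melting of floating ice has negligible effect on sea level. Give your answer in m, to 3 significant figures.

≈ 3.12 m

Tesis: 1.22×10^6 km³ × (909/1024) = 1.083×10^6 km³ of water.
The Norund ice shelf system is floating and already displaces its own weight of water, so its melt adds essentially nothing to sea level.
Total added water ≈ 1.083×10^15 m³ over 3.47×10^14 m² → Δh = 3.12 m.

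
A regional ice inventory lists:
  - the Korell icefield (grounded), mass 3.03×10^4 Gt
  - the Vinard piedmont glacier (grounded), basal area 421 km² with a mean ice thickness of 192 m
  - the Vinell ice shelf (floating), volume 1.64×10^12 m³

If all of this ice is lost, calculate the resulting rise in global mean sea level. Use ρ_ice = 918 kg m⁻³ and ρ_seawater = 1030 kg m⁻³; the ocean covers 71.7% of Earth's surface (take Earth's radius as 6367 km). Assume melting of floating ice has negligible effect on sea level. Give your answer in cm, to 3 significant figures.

Korell: 3.03×10^4 Gt = 3.030×10^16 kg; dividing by ρ_w = 1030 kg m⁻³ gives 2.942×10^13 m³ of water.
Vinard: ice volume = 421 km² × 192 m = 80.83 km³; 80.83 × (918/1030) = 72.04 km³ of water.
The Vinell ice shelf is floating and already displaces its own weight of water, so its melt adds essentially nothing to sea level.
Total added water ≈ 2.949×10^13 m³ over 3.65×10^14 m² → Δh = 0.0807 m = 8.07 cm.

≈ 8.07 cm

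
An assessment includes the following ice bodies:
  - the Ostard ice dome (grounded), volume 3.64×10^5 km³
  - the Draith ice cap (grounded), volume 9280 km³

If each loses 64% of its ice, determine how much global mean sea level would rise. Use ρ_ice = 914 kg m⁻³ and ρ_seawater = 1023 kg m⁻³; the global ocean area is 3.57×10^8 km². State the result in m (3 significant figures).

Ostard: 0.64 × 3.64×10^5 km³ × (914/1023) = 2.081×10^5 km³ of water.
Draith: 0.64 × 9280 km³ × (914/1023) = 5306 km³ of water.
Total added water ≈ 2.134×10^14 m³ over 3.57×10^14 m² → Δh = 0.598 m.

≈ 0.598 m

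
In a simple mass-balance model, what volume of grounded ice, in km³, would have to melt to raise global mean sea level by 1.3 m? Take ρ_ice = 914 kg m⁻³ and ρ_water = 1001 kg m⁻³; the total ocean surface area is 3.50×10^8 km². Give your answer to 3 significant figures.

≈ 4.98×10^5 km³

Required water volume = Δh × A = 1.3 m × 3.50×10^14 m² = 4.550×10^14 m³ = 4.550×10^5 km³.
Ice volume = water volume × ρ_w/ρ_ice = 4.550×10^5 × 1001/914 = 4.98×10^5 km³.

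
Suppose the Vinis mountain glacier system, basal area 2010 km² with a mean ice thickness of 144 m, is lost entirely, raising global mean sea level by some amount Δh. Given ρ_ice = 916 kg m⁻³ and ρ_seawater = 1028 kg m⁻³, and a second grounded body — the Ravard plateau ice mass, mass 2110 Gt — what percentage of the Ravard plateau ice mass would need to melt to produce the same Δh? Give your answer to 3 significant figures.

≈ 12.6 %

Equal sea-level rise means equal mass of meltwater, i.e. equal mass of ice lost.
Ice mass of Vinis: 2.651×10^14 kg; ice mass of Ravard: 2.110×10^15 kg.
Fraction required = 2.651×10^14 / 2.110×10^15 = 0.126 → 12.6 %.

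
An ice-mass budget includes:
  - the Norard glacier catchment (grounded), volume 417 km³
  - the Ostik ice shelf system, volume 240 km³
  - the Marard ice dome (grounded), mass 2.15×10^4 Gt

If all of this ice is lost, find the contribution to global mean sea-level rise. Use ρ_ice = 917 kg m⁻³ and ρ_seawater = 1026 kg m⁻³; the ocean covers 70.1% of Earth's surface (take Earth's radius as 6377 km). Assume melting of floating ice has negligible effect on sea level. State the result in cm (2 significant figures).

Norard: 417 km³ × (917/1026) = 372.7 km³ of water.
The Ostik ice shelf system is floating and already displaces its own weight of water, so its melt adds essentially nothing to sea level.
Marard: 2.15×10^4 Gt = 2.150×10^16 kg; dividing by ρ_w = 1026 kg m⁻³ gives 2.096×10^13 m³ of water.
Total added water ≈ 2.133×10^13 m³ over 3.58×10^14 m² → Δh = 0.0595 m = 6.0 cm.

≈ 6.0 cm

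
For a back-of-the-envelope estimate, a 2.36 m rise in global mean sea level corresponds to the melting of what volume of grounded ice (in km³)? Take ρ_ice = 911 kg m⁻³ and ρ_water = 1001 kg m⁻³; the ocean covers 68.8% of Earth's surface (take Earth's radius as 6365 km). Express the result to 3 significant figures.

≈ 9.08×10^5 km³

Required water volume = Δh × A = 2.36 m × 3.50×10^14 m² = 8.266×10^14 m³ = 8.266×10^5 km³.
Ice volume = water volume × ρ_w/ρ_ice = 8.266×10^5 × 1001/911 = 9.08×10^5 km³.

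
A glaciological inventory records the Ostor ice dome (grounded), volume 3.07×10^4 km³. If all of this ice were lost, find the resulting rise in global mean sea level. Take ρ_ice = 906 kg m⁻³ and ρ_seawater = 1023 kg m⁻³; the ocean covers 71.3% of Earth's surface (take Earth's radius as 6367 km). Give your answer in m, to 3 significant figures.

Ostor: 3.07×10^4 km³ × (906/1023) = 2.719×10^4 km³ of water.
Spread over 3.63×10^14 m² of ocean, Δh = 2.719×10^13 / 3.63×10^14 = 0.0749 m.

≈ 0.0749 m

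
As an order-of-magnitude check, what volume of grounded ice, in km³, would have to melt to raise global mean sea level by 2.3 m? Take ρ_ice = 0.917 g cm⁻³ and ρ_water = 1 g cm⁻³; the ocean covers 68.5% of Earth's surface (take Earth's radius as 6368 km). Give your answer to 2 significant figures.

Required water volume = Δh × A = 2.3 m × 3.49×10^14 m² = 8.028×10^14 m³ = 8.028×10^5 km³.
Ice volume = water volume × ρ_w/ρ_ice = 8.028×10^5 × 1000/917 = 8.8×10^5 km³.

≈ 8.8×10^5 km³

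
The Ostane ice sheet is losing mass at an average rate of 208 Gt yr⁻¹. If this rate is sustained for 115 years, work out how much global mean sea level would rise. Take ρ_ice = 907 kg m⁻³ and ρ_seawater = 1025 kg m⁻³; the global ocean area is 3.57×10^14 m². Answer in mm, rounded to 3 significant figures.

Total mass lost = 208 Gt/yr × 115 yr = 2.392×10^4 Gt = 2.392×10^16 kg.
ρ_w = 1025 kg m⁻³, so water volume = 2.392×10^16 / 1025 = 2.334×10^13 m³.
Δh = 2.334×10^13 / 3.57×10^14 = 0.0654 m = 65.4 mm.

≈ 65.4 mm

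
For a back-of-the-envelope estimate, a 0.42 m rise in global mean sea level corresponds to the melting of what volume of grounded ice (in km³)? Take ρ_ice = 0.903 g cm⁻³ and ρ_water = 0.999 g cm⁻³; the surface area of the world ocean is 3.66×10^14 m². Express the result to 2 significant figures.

Required water volume = Δh × A = 0.42 m × 3.66×10^14 m² = 1.537×10^14 m³ = 1.537×10^5 km³.
Ice volume = water volume × ρ_w/ρ_ice = 1.537×10^5 × 999/903 = 1.7×10^5 km³.

≈ 1.7×10^5 km³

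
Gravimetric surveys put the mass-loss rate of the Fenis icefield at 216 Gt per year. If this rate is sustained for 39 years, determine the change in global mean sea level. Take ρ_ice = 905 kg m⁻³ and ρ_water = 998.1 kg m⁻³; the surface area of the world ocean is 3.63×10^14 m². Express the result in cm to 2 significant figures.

≈ 2.3 cm

Total mass lost = 216 Gt/yr × 39 yr = 8424 Gt = 8.424×10^15 kg.
ρ_w = 998.1 kg m⁻³, so water volume = 8.424×10^15 / 998.1 = 8.440×10^12 m³.
Δh = 8.440×10^12 / 3.63×10^14 = 0.0233 m = 2.3 cm.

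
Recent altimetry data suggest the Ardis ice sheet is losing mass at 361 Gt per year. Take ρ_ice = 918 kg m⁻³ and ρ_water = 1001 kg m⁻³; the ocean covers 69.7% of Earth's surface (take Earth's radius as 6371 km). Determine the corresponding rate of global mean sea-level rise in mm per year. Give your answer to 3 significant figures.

ρ_w = 1001 kg m⁻³. Annual water volume added = 361 Gt / ρ_w = 3.610×10^14 kg / 1001 kg m⁻³ = 3.606×10^11 m³.
Δh per year = 3.606×10^11 / 3.56×10^14 = 1.01×10^-3 m = 1.01 mm.

≈ 1.01 mm/yr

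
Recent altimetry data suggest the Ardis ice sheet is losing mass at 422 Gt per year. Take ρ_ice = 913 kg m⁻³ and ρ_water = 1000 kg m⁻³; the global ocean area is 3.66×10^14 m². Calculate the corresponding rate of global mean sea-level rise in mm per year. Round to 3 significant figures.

≈ 1.15 mm/yr

ρ_w = 1000 kg m⁻³. Annual water volume added = 422 Gt / ρ_w = 4.220×10^14 kg / 1000 kg m⁻³ = 4.220×10^11 m³.
Δh per year = 4.220×10^11 / 3.66×10^14 = 1.15×10^-3 m = 1.15 mm.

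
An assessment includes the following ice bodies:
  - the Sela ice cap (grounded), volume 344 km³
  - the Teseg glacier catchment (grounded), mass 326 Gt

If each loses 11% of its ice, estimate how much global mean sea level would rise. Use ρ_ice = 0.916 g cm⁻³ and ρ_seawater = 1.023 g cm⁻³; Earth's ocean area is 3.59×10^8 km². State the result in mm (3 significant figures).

Sela: 0.11 × 344 km³ × (916/1023) = 33.88 km³ of water.
Teseg: 0.11 × 326 Gt = 3.586×10^13 kg; dividing by ρ_w = 1.023 g cm⁻³ = 1023 kg m⁻³ gives 3.505×10^10 m³ of water.
Total added water ≈ 6.894×10^10 m³ over 3.59×10^14 m² → Δh = 1.92×10^-4 m = 0.192 mm.

≈ 0.192 mm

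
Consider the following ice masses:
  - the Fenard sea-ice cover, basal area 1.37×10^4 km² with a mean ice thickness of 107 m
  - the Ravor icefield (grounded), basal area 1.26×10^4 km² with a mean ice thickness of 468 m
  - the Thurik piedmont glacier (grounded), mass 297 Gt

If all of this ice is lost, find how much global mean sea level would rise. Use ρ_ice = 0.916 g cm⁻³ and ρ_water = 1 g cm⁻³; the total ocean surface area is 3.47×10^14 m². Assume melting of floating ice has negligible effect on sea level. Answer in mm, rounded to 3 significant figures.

≈ 16.4 mm

The Fenard sea-ice cover is floating and already displaces its own weight of water, so its melt adds essentially nothing to sea level.
Ravor: ice volume = 1.26×10^4 km² × 468 m = 5897 km³; 5897 × (916/1000) = 5401 km³ of water.
Thurik: 297 Gt = 2.970×10^14 kg; dividing by ρ_w = 1 g cm⁻³ = 1000 kg m⁻³ gives 2.970×10^11 m³ of water.
Total added water ≈ 5.698×10^12 m³ over 3.47×10^14 m² → Δh = 0.0164 m = 16.4 mm.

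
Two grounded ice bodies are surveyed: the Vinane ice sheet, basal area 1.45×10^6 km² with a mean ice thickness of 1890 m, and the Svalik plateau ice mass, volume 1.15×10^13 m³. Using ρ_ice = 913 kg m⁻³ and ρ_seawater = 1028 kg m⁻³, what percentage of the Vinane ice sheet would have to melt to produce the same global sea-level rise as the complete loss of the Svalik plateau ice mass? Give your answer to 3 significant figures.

Equal sea-level rise means equal mass of meltwater, i.e. equal mass of ice lost.
Ice mass of Svalik: 1.050×10^16 kg; ice mass of Vinane: 2.502×10^18 kg.
Fraction required = 1.050×10^16 / 2.502×10^18 = 4.20×10^-3 → 0.420 %.

≈ 0.420 %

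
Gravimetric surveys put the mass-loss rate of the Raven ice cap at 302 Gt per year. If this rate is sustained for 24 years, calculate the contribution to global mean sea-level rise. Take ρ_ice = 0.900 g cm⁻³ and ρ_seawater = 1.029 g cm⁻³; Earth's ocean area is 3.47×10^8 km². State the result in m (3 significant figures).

≈ 0.0203 m

Total mass lost = 302 Gt/yr × 24 yr = 7248 Gt = 7.248×10^15 kg.
ρ_w = 1.029 g cm⁻³ = 1029 kg m⁻³, so water volume = 7.248×10^15 / 1029 = 7.044×10^12 m³.
Δh = 7.044×10^12 / 3.47×10^14 = 0.0203 m.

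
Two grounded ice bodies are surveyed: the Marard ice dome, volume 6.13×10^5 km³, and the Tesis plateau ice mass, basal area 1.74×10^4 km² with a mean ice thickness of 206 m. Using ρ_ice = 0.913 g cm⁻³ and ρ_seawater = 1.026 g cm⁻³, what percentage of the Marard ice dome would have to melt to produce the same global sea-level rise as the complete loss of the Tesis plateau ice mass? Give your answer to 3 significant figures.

≈ 0.585 %

Equal sea-level rise means equal mass of meltwater, i.e. equal mass of ice lost.
Ice mass of Tesis: 3.273×10^15 kg; ice mass of Marard: 5.597×10^17 kg.
Fraction required = 3.273×10^15 / 5.597×10^17 = 5.85×10^-3 → 0.585 %.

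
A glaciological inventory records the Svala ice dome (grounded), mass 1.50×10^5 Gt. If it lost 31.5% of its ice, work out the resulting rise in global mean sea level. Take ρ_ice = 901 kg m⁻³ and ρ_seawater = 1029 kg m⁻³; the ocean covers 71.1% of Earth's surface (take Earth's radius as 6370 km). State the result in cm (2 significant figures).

≈ 13 cm

Svala: 0.315 × 1.50×10^5 Gt = 4.725×10^16 kg; dividing by ρ_w = 1029 kg m⁻³ gives 4.592×10^13 m³ of water.
Spread over 3.63×10^14 m² of ocean, Δh = 4.592×10^13 / 3.63×10^14 = 0.127 m = 13 cm.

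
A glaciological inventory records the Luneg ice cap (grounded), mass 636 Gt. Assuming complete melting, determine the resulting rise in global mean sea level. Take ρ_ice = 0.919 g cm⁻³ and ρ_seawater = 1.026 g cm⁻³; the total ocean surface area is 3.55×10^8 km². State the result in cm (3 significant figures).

≈ 0.175 cm

Luneg: 636 Gt = 6.360×10^14 kg; dividing by ρ_w = 1.026 g cm⁻³ = 1026 kg m⁻³ gives 6.199×10^11 m³ of water.
Spread over 3.55×10^14 m² of ocean, Δh = 6.199×10^11 / 3.55×10^14 = 1.75×10^-3 m = 0.175 cm.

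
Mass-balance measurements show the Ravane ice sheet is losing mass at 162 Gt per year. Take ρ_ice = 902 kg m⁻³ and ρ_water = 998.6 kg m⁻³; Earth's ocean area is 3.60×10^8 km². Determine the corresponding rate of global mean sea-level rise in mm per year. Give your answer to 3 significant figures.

ρ_w = 998.6 kg m⁻³. Annual water volume added = 162 Gt / ρ_w = 1.620×10^14 kg / 998.6 kg m⁻³ = 1.622×10^11 m³.
Δh per year = 1.622×10^11 / 3.60×10^14 = 4.51×10^-4 m = 0.451 mm.

≈ 0.451 mm/yr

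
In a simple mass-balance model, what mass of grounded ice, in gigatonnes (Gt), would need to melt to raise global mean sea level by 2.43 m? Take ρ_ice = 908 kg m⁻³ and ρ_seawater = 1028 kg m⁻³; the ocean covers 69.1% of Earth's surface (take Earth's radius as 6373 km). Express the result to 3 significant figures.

≈ 8.81×10^5 Gt

Required water volume = Δh × A = 2.43 m × 3.53×10^14 m² = 8.570×10^14 m³.
ρ_w = 1028 kg m⁻³, so the mass of water = 8.570×10^14 m³ × 1028 kg m⁻³ = 8.810×10^17 kg = 8.81×10^5 Gt (and the same mass of ice, by conservation).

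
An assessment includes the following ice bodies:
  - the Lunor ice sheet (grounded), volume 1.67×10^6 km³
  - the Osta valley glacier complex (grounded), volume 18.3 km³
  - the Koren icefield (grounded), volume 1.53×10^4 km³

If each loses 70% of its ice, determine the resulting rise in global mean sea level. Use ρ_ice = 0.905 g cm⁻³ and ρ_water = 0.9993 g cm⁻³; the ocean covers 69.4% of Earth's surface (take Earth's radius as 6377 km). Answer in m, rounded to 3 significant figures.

Lunor: 0.7 × 1.67×10^6 km³ × (905/999.3) = 1.059×10^6 km³ of water.
Osta: 0.7 × 18.3 km³ × (905/999.3) = 11.60 km³ of water.
Koren: 0.7 × 1.53×10^4 km³ × (905/999.3) = 9699 km³ of water.
Total added water ≈ 1.068×10^15 m³ over 3.55×10^14 m² → Δh = 3.01 m.

≈ 3.01 m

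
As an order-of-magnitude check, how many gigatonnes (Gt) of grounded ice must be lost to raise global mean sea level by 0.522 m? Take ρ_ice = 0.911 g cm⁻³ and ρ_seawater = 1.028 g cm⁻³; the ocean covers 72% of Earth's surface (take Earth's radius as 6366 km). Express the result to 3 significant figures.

≈ 1.97×10^5 Gt

Required water volume = Δh × A = 0.522 m × 3.67×10^14 m² = 1.914×10^14 m³.
ρ_w = 1.028 g cm⁻³ = 1028 kg m⁻³, so the mass of water = 1.914×10^14 m³ × 1028 kg m⁻³ = 1.968×10^17 kg = 1.97×10^5 Gt (and the same mass of ice, by conservation).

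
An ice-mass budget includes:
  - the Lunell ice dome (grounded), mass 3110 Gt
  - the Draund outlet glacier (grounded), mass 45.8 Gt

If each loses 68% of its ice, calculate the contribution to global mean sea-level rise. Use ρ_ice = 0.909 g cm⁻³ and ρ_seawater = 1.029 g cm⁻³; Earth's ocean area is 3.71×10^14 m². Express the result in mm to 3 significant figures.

Lunell: 0.68 × 3110 Gt = 2.115×10^15 kg; dividing by ρ_w = 1.029 g cm⁻³ = 1029 kg m⁻³ gives 2.055×10^12 m³ of water.
Draund: 0.68 × 45.8 Gt = 3.114×10^13 kg; dividing by ρ_w = 1029 kg m⁻³ gives 3.027×10^10 m³ of water.
Total added water ≈ 2.085×10^12 m³ over 3.71×10^14 m² → Δh = 5.62×10^-3 m = 5.62 mm.

≈ 5.62 mm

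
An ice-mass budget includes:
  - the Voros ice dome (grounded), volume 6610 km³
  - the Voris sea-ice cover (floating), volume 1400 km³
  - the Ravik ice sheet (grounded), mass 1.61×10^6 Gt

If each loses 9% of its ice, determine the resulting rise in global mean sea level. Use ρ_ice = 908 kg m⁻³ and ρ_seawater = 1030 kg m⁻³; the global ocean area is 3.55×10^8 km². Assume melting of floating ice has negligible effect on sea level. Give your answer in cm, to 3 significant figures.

Voros: 0.09 × 6610 km³ × (908/1030) = 524.4 km³ of water.
The Voris sea-ice cover is floating and already displaces its own weight of water, so its melt adds essentially nothing to sea level.
Ravik: 0.09 × 1.61×10^6 Gt = 1.449×10^17 kg; dividing by ρ_w = 1030 kg m⁻³ gives 1.407×10^14 m³ of water.
Total added water ≈ 1.412×10^14 m³ over 3.55×10^14 m² → Δh = 0.398 m = 39.8 cm.

≈ 39.8 cm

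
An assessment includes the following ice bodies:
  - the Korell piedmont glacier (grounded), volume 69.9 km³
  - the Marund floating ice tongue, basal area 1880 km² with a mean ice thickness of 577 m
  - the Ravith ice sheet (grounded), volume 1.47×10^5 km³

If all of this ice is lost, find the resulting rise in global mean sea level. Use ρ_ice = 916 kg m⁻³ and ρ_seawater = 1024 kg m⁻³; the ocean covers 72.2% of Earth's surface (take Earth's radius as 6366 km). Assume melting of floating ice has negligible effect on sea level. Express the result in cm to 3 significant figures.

≈ 35.8 cm

Korell: 69.9 km³ × (916/1024) = 62.53 km³ of water.
The Marund floating ice tongue is floating and already displaces its own weight of water, so its melt adds essentially nothing to sea level.
Ravith: 1.47×10^5 km³ × (916/1024) = 1.315×10^5 km³ of water.
Total added water ≈ 1.316×10^14 m³ over 3.68×10^14 m² → Δh = 0.358 m = 35.8 cm.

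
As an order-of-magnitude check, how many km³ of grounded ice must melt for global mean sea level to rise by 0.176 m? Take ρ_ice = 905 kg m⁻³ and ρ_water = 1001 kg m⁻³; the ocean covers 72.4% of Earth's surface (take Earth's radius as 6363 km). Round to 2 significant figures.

Required water volume = Δh × A = 0.176 m × 3.68×10^14 m² = 6.483×10^13 m³ = 6.483×10^4 km³.
Ice volume = water volume × ρ_w/ρ_ice = 6.483×10^4 × 1001/905 = 7.2×10^4 km³.

≈ 7.2×10^4 km³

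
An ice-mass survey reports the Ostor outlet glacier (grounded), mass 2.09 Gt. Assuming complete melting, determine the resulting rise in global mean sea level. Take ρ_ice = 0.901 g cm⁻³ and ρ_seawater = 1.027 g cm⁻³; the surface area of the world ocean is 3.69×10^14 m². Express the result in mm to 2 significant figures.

Ostor: 2.09 Gt = 2.090×10^12 kg; dividing by ρ_w = 1.027 g cm⁻³ = 1027 kg m⁻³ gives 2.035×10^9 m³ of water.
Spread over 3.69×10^14 m² of ocean, Δh = 2.035×10^9 / 3.69×10^14 = 5.52×10^-6 m = 5.5×10^-3 mm.

≈ 5.5×10^-3 mm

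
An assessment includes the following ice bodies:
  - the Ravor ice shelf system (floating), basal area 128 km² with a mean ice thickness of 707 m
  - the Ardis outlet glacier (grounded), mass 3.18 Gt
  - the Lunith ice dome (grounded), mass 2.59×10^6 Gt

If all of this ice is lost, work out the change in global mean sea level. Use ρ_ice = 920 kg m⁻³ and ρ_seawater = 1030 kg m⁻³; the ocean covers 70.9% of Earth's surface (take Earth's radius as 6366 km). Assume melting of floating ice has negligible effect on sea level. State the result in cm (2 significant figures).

≈ 700 cm

The Ravor ice shelf system is floating and already displaces its own weight of water, so its melt adds essentially nothing to sea level.
Ardis: 3.18 Gt = 3.180×10^12 kg; dividing by ρ_w = 1030 kg m⁻³ gives 3.087×10^9 m³ of water.
Lunith: 2.59×10^6 Gt = 2.590×10^18 kg; dividing by ρ_w = 1030 kg m⁻³ gives 2.515×10^15 m³ of water.
Total added water ≈ 2.515×10^15 m³ over 3.61×10^14 m² → Δh = 6.96 m = 700 cm.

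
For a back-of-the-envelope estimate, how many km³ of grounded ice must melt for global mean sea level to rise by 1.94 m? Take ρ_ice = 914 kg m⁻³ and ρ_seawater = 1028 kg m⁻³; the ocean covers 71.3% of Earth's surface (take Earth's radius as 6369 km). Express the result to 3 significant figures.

Required water volume = Δh × A = 1.94 m × 3.63×10^14 m² = 7.051×10^14 m³ = 7.051×10^5 km³.
Ice volume = water volume × ρ_w/ρ_ice = 7.051×10^5 × 1028/914 = 7.93×10^5 km³.

≈ 7.93×10^5 km³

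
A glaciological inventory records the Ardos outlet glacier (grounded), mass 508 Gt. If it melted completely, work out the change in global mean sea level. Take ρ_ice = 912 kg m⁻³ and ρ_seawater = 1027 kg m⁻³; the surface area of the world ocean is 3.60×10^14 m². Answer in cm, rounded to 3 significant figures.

Ardos: 508 Gt = 5.080×10^14 kg; dividing by ρ_w = 1027 kg m⁻³ gives 4.946×10^11 m³ of water.
Spread over 3.60×10^14 m² of ocean, Δh = 4.946×10^11 / 3.60×10^14 = 1.37×10^-3 m = 0.137 cm.

≈ 0.137 cm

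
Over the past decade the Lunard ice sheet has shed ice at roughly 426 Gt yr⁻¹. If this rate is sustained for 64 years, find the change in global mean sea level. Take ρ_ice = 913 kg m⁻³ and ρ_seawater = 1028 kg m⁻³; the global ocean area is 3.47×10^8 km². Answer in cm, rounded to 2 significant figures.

Total mass lost = 426 Gt/yr × 64 yr = 2.726×10^4 Gt = 2.726×10^16 kg.
ρ_w = 1028 kg m⁻³, so water volume = 2.726×10^16 / 1028 = 2.652×10^13 m³.
Δh = 2.652×10^13 / 3.47×10^14 = 0.0764 m = 7.6 cm.

≈ 7.6 cm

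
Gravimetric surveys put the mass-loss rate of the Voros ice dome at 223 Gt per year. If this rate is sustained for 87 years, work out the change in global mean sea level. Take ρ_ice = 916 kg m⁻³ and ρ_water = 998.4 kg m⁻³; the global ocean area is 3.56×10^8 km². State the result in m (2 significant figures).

≈ 0.055 m

Total mass lost = 223 Gt/yr × 87 yr = 1.940×10^4 Gt = 1.940×10^16 kg.
ρ_w = 998.4 kg m⁻³, so water volume = 1.940×10^16 / 998.4 = 1.943×10^13 m³.
Δh = 1.943×10^13 / 3.56×10^14 = 0.0546 m.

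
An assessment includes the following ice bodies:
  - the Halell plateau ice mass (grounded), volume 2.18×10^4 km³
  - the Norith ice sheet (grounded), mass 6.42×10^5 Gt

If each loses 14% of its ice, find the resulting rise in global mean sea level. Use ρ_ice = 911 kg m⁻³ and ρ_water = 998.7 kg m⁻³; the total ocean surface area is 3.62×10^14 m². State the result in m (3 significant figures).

Halell: 0.14 × 2.18×10^4 km³ × (911/998.7) = 2784 km³ of water.
Norith: 0.14 × 6.42×10^5 Gt = 8.988×10^16 kg; dividing by ρ_w = 998.7 kg m⁻³ gives 9.000×10^13 m³ of water.
Total added water ≈ 9.278×10^13 m³ over 3.62×10^14 m² → Δh = 0.256 m.

≈ 0.256 m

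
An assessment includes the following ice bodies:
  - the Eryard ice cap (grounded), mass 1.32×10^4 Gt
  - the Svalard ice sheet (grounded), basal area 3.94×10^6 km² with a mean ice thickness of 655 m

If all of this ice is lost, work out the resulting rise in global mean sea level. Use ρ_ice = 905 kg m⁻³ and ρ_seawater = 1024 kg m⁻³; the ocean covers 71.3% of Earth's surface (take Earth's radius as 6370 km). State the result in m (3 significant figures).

≈ 6.31 m

Eryard: 1.32×10^4 Gt = 1.320×10^16 kg; dividing by ρ_w = 1024 kg m⁻³ gives 1.289×10^13 m³ of water.
Svalard: ice volume = 3.94×10^6 km² × 655 m = 2.581×10^6 km³; 2.581×10^6 × (905/1024) = 2.281×10^6 km³ of water.
Total added water ≈ 2.294×10^15 m³ over 3.64×10^14 m² → Δh = 6.31 m.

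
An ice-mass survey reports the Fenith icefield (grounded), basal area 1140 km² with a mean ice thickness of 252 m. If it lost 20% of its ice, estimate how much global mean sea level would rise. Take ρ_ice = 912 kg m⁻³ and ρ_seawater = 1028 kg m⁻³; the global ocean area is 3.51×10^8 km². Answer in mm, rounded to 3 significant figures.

Fenith: ice volume = 1140 km² × 252 m = 287.3 km³; 0.2 × 287.3 × (912/1028) = 50.97 km³ of water.
Spread over 3.51×10^14 m² of ocean, Δh = 5.097×10^10 / 3.51×10^14 = 1.45×10^-4 m = 0.145 mm.

≈ 0.145 mm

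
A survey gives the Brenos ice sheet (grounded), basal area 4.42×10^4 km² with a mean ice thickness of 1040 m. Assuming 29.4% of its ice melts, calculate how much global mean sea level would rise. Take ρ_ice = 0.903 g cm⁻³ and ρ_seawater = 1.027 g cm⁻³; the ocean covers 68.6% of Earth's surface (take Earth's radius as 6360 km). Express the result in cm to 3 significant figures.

≈ 3.41 cm

Brenos: ice volume = 4.42×10^4 km² × 1040 m = 4.597×10^4 km³; 0.294 × 4.597×10^4 × (903/1027) = 1.188×10^4 km³ of water.
Spread over 3.49×10^14 m² of ocean, Δh = 1.188×10^13 / 3.49×10^14 = 0.0341 m = 3.41 cm.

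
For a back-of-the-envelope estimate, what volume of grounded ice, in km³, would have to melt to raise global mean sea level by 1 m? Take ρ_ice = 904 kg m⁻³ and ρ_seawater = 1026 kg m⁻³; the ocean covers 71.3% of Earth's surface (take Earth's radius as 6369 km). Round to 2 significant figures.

Required water volume = Δh × A = 1 m × 3.63×10^14 m² = 3.634×10^14 m³ = 3.634×10^5 km³.
Ice volume = water volume × ρ_w/ρ_ice = 3.634×10^5 × 1026/904 = 4.1×10^5 km³.

≈ 4.1×10^5 km³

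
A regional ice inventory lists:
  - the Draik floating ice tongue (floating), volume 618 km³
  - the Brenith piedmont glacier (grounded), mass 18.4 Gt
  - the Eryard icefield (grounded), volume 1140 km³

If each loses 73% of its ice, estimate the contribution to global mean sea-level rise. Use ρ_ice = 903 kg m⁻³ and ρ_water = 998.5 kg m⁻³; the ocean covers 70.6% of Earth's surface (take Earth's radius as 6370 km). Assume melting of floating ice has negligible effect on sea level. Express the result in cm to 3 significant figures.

≈ 0.213 cm

The Draik floating ice tongue is floating and already displaces its own weight of water, so its melt adds essentially nothing to sea level.
Brenith: 0.73 × 18.4 Gt = 1.343×10^13 kg; dividing by ρ_w = 998.5 kg m⁻³ gives 1.345×10^10 m³ of water.
Eryard: 0.73 × 1140 km³ × (903/998.5) = 752.6 km³ of water.
Total added water ≈ 7.661×10^11 m³ over 3.60×10^14 m² → Δh = 2.13×10^-3 m = 0.213 cm.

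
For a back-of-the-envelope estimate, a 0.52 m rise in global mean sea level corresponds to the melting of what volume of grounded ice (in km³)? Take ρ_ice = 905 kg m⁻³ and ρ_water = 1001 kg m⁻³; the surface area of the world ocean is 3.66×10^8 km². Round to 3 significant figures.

Required water volume = Δh × A = 0.52 m × 3.66×10^14 m² = 1.903×10^14 m³ = 1.903×10^5 km³.
Ice volume = water volume × ρ_w/ρ_ice = 1.903×10^5 × 1001/905 = 2.11×10^5 km³.

≈ 2.11×10^5 km³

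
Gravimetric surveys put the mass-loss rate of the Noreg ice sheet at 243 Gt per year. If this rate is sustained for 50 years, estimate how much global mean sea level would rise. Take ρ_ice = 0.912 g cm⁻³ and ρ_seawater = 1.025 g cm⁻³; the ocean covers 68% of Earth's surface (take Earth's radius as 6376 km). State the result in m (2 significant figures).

≈ 0.034 m

Total mass lost = 243 Gt/yr × 50 yr = 1.215×10^4 Gt = 1.215×10^16 kg.
ρ_w = 1.025 g cm⁻³ = 1025 kg m⁻³, so water volume = 1.215×10^16 / 1025 = 1.185×10^13 m³.
Δh = 1.185×10^13 / 3.47×10^14 = 0.0341 m.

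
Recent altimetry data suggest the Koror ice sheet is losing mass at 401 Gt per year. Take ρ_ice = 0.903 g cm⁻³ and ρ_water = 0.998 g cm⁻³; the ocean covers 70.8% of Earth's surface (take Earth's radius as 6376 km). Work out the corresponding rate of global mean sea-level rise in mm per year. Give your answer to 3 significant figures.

≈ 1.11 mm/yr

ρ_w = 0.998 g cm⁻³ = 998 kg m⁻³. Annual water volume added = 401 Gt / ρ_w = 4.010×10^14 kg / 998 kg m⁻³ = 4.018×10^11 m³.
Δh per year = 4.018×10^11 / 3.62×10^14 = 1.11×10^-3 m = 1.11 mm.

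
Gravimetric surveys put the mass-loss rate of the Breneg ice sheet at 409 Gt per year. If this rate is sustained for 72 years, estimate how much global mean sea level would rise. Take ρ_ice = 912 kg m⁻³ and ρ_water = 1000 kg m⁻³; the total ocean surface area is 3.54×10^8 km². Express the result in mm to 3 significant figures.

≈ 83.2 mm

Total mass lost = 409 Gt/yr × 72 yr = 2.945×10^4 Gt = 2.945×10^16 kg.
ρ_w = 1000 kg m⁻³, so water volume = 2.945×10^16 / 1000 = 2.945×10^13 m³.
Δh = 2.945×10^13 / 3.54×10^14 = 0.0832 m = 83.2 mm.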